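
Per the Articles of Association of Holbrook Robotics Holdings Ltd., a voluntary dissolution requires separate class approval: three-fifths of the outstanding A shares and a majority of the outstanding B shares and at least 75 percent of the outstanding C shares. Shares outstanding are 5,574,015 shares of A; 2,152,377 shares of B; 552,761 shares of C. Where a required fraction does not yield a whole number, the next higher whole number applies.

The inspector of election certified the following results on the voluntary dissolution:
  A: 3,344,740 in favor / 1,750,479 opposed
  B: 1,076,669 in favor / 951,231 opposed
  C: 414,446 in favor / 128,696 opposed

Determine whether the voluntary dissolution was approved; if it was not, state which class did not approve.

A: 3/5 of 5574015 = 3344409; 3,344,409 required, 3,344,740 in favor — approved.
B: a majority of 2152377 is 1076189; 1,076,189 required, 1,076,669 in favor — approved.
C: 3/4 of 552761 = 414570.75, rounded up to 414571; 414,571 required, 414,446 in favor — not approved.

Not approved — the C shares did not give the required vote.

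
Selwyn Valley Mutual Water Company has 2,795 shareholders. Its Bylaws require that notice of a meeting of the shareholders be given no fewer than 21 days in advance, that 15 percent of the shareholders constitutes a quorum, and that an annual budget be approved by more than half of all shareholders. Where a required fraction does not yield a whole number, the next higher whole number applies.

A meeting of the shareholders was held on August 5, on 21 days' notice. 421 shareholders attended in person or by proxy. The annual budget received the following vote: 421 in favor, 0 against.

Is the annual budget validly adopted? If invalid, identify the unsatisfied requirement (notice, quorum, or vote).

Invalid — vote requirement not satisfied.

Notice: 21 days given; 21 required. Satisfied.
Quorum: 15% of 2,795 = 419.25, rounded up to 420; 421 present. Satisfied.
Vote: requires a majority of all shareholders (2,795); a majority of 2795 is 1398, so 1,398 needed; 421 in favor. Not satisfied.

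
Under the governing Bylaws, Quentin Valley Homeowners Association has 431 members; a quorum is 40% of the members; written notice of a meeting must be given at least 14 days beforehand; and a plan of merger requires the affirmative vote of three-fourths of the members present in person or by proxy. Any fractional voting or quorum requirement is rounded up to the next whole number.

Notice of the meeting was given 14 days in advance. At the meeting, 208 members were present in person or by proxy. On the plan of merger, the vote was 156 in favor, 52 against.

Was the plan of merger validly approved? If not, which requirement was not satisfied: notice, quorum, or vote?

Notice: 14 days given; 14 required. Satisfied.
Quorum: 40% of 431 = 172.40, rounded up to 173; 208 present. Satisfied.
Vote: requires three-fourths of those present (208); 3/4 of 208 = 156, so 156 needed; 156 in favor. Satisfied.

Valid — all requirements satisfied.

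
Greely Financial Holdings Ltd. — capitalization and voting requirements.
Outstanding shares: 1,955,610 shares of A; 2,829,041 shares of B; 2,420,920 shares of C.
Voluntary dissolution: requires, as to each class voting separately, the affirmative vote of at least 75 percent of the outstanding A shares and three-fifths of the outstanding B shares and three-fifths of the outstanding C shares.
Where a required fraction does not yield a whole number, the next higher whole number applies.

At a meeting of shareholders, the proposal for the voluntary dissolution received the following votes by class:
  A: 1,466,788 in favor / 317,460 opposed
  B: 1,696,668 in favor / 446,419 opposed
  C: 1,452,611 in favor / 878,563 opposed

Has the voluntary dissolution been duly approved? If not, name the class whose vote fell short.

Not approved — the B shares did not give the required vote.

A: 3/4 of 1955610 = 1466707.50, rounded up to 1466708; 1,466,708 required, 1,466,788 in favor — approved.
B: 3/5 of 2829041 = 1697424.60, rounded up to 1697425; 1,697,425 required, 1,696,668 in favor — not approved.
C: 3/5 of 2420920 = 1452552; 1,452,552 required, 1,452,611 in favor — approved.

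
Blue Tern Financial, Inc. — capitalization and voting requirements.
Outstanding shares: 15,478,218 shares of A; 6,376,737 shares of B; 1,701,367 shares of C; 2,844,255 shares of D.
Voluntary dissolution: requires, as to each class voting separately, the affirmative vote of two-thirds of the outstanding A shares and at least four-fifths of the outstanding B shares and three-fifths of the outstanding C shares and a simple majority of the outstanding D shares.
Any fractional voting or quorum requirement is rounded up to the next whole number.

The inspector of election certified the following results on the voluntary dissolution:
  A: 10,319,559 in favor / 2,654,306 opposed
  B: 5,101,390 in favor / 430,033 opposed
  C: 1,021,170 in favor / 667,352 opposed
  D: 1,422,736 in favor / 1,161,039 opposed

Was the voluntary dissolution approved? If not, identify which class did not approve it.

A: 2/3 of 15478218 = 10318812; 10,318,812 required, 10,319,559 in favor — approved.
B: 4/5 of 6376737 = 5101389.60, rounded up to 5101390; 5,101,390 required, 5,101,390 in favor — approved.
C: 3/5 of 1701367 = 1020820.20, rounded up to 1020821; 1,020,821 required, 1,021,170 in favor — approved.
D: a majority of 2844255 is 1422128; 1,422,128 required, 1,422,736 in favor — approved.

Approved — every class gave the required vote.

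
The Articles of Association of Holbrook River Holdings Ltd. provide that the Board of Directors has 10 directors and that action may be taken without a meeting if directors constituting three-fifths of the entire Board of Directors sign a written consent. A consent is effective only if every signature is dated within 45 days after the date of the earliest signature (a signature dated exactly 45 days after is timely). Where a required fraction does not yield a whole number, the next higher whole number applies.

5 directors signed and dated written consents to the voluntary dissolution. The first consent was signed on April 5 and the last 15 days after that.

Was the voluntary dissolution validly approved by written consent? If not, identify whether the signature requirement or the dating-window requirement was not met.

Signatures required: three-fifths of 10 — 3/5 of 10 = 6, so 6 needed; 5 signed. Insufficient.
Dating window: the latest signature is 15 days after the earliest; the limit is 45 days. Within the window.

Not effective — insufficient signatures.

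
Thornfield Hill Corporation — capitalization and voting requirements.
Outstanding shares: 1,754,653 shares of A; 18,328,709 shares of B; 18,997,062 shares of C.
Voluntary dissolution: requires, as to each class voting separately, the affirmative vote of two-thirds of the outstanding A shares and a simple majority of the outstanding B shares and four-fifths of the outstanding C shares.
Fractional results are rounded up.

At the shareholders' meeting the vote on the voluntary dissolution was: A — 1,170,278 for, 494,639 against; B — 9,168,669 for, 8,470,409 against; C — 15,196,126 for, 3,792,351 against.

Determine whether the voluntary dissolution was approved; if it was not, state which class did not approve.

Not approved — the C shares did not give the required vote.

A: 2/3 of 1754653 = 1169768.67, rounded up to 1169769; 1,169,769 required, 1,170,278 in favor — approved.
B: a majority of 18328709 is 9164355; 9,164,355 required, 9,168,669 in favor — approved.
C: 4/5 of 18997062 = 15197649.60, rounded up to 15197650; 15,197,650 required, 15,196,126 in favor — not approved.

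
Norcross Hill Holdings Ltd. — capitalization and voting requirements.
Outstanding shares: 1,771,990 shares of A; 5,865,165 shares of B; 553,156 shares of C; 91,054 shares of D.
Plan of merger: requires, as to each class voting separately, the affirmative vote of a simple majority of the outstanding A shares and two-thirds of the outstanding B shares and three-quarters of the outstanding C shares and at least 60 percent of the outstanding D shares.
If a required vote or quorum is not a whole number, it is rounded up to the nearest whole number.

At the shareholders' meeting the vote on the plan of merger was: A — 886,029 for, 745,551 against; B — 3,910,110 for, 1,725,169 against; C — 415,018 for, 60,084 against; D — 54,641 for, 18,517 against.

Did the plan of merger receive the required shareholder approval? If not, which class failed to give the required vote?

A: a majority of 1771990 is 885996; 885,996 required, 886,029 in favor — approved.
B: 2/3 of 5865165 = 3910110; 3,910,110 required, 3,910,110 in favor — approved.
C: 3/4 of 553156 = 414867; 414,867 required, 415,018 in favor — approved.
D: 3/5 of 91054 = 54632.40, rounded up to 54633; 54,633 required, 54,641 in favor — approved.

Approved — every class gave the required vote.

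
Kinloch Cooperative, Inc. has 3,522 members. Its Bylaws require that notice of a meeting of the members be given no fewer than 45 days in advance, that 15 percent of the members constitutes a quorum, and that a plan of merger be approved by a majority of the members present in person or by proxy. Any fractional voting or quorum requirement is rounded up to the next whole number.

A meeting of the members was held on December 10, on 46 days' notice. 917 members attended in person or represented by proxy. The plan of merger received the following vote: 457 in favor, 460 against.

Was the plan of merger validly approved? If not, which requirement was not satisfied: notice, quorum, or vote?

Invalid — vote requirement not satisfied.

Notice: 46 days given; 45 required. Satisfied.
Quorum: 15% of 3,522 = 528.30, rounded up to 529; 917 present. Satisfied.
Vote: requires a majority of those present (917); a majority of 917 is 459, so 459 needed; 457 in favor. Not satisfied.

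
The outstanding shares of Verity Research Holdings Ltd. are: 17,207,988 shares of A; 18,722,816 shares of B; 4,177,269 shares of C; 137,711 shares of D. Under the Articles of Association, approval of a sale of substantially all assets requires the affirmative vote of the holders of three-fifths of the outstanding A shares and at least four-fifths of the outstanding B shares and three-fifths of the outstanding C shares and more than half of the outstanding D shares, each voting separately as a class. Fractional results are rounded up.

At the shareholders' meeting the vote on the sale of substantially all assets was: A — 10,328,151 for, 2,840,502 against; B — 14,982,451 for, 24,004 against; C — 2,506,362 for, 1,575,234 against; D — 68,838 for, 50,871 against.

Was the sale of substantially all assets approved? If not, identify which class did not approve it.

Not approved — the D shares did not give the required vote.

A: 3/5 of 17207988 = 10324792.80, rounded up to 10324793; 10,324,793 required, 10,328,151 in favor — approved.
B: 4/5 of 18722816 = 14978252.80, rounded up to 14978253; 14,978,253 required, 14,982,451 in favor — approved.
C: 3/5 of 4177269 = 2506361.40, rounded up to 2506362; 2,506,362 required, 2,506,362 in favor — approved.
D: a majority of 137711 is 68856; 68,856 required, 68,838 in favor — not approved.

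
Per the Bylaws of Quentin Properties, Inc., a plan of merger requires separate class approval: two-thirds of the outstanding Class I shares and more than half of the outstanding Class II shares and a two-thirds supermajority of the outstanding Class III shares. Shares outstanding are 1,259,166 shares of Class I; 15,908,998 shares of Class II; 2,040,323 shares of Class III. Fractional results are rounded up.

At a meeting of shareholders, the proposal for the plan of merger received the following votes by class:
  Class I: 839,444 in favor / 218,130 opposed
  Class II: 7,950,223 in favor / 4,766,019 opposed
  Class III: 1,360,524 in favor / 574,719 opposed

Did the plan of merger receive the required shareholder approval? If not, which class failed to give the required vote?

Not approved — the Class II shares did not give the required vote.

Class I: 2/3 of 1259166 = 839444; 839,444 required, 839,444 in favor — approved.
Class II: a majority of 15908998 is 7954500; 7,954,500 required, 7,950,223 in favor — not approved.
Class III: 2/3 of 2040323 = 1360215.33, rounded up to 1360216; 1,360,216 required, 1,360,524 in favor — approved.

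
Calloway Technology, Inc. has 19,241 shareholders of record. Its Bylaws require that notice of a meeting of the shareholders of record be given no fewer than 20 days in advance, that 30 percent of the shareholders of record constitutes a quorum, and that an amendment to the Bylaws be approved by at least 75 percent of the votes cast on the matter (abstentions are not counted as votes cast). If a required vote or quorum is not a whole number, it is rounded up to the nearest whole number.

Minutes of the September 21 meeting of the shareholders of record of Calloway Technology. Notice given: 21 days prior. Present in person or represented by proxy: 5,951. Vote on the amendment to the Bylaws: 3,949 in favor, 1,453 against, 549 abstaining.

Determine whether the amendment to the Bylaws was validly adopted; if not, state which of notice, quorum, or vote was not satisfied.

Invalid — vote requirement not satisfied.

Notice: 21 days given; 20 required. Satisfied.
Quorum: 30% of 19,241 = 5,772.30, rounded up to 5,773; 5,951 present. Satisfied.
Vote: requires three-fourths of the votes cast (5,951 − 549 abstaining = 5,402); 3/4 of 5402 = 4051.50, rounded up to 4052, so 4,052 needed; 3,949 in favor. Not satisfied.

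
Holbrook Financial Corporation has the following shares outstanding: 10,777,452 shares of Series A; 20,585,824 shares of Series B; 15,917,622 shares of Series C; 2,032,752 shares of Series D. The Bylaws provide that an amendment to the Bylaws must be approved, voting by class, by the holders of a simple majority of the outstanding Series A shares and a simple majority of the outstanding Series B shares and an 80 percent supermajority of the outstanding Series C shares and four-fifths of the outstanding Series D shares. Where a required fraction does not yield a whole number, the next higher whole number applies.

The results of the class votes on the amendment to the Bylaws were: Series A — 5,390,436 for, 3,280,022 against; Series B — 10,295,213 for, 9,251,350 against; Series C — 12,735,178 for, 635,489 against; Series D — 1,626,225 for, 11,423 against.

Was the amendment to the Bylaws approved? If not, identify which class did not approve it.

Series A: a majority of 10777452 is 5388727; 5,388,727 required, 5,390,436 in favor — approved.
Series B: a majority of 20585824 is 10292913; 10,292,913 required, 10,295,213 in favor — approved.
Series C: 4/5 of 15917622 = 12734097.60, rounded up to 12734098; 12,734,098 required, 12,735,178 in favor — approved.
Series D: 4/5 of 2032752 = 1626201.60, rounded up to 1626202; 1,626,202 required, 1,626,225 in favor — approved.

Approved — every class gave the required vote.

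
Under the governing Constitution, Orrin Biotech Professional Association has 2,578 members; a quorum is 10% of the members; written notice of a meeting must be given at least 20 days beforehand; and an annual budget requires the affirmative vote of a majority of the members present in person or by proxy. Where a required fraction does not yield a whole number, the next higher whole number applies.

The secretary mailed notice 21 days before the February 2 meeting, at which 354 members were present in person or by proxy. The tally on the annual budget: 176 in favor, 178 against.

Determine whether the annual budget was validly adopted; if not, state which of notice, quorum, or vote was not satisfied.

Notice: 21 days given; 20 required. Satisfied.
Quorum: 10% of 2,578 = 257.80, rounded up to 258; 354 present. Satisfied.
Vote: requires a majority of those present (354); a majority of 354 is 178, so 178 needed; 176 in favor. Not satisfied.

Invalid — vote requirement not satisfied.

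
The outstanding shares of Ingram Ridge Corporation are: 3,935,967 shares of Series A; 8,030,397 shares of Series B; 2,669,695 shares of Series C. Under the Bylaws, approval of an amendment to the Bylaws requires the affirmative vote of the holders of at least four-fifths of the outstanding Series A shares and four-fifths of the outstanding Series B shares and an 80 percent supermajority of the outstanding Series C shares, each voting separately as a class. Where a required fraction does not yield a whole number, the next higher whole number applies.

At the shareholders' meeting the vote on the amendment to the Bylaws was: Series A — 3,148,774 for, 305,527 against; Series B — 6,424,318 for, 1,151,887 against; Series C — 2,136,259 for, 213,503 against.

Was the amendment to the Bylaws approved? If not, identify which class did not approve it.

Approved — every class gave the required vote.

Series A: 4/5 of 3935967 = 3148773.60, rounded up to 3148774; 3,148,774 required, 3,148,774 in favor — approved.
Series B: 4/5 of 8030397 = 6424317.60, rounded up to 6424318; 6,424,318 required, 6,424,318 in favor — approved.
Series C: 4/5 of 2669695 = 2135756; 2,135,756 required, 2,136,259 in favor — approved.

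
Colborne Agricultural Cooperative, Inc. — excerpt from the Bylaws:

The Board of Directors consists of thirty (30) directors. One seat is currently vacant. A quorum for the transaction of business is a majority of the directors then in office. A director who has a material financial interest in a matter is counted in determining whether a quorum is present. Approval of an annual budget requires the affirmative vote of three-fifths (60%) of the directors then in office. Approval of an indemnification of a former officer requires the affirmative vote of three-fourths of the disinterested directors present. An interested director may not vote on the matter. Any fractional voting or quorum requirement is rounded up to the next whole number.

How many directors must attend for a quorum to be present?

15

A majority of 29 is 15.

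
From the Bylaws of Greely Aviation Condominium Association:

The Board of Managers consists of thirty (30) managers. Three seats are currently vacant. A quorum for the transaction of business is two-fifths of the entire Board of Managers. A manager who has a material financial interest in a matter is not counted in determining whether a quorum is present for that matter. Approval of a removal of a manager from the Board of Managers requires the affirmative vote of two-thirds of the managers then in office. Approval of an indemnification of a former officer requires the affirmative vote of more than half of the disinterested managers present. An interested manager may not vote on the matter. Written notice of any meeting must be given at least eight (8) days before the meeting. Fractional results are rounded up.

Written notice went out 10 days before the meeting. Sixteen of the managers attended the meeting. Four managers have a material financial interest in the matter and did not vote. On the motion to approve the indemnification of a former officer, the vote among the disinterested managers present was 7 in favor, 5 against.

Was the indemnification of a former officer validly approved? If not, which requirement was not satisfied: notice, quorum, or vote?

Valid — all requirements satisfied.

Notice: 10 days given; 8 required (10 ≥ 8). Satisfied.
Quorum: 16 present, but the 4 interested managers do not count, leaving 12. Quorum is 12. Satisfied.
Vote: the indemnification of a former officer requires a majority of the disinterested managers present (16 − 4 = 12). A majority of 12 is 7, so 7 affirmative votes are needed; 7 voted in favor. Satisfied.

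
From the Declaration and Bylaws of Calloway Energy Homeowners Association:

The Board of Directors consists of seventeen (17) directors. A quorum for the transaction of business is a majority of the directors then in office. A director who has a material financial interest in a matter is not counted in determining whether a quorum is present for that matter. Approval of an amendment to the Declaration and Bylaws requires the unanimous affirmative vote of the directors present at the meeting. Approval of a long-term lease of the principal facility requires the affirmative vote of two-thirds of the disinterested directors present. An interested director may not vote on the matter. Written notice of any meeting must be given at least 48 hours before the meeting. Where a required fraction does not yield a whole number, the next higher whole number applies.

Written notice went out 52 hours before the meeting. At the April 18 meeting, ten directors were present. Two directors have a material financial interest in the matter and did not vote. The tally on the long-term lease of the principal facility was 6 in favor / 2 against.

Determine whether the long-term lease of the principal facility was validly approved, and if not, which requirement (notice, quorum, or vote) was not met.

Invalid — quorum requirement not satisfied.

Notice: 52 hours given; 48 required (52 ≥ 48). Satisfied.
Quorum: 10 present, but the 2 interested directors do not count, leaving 8. Quorum is 9. Not satisfied.
Vote: the long-term lease of the principal facility requires two-thirds of the disinterested directors present (10 − 2 = 8). 2/3 of 8 = 5.33, rounded up to 6, so 6 affirmative votes are needed; 6 voted in favor. Satisfied. (Moot — without a quorum no business can be validly transacted.)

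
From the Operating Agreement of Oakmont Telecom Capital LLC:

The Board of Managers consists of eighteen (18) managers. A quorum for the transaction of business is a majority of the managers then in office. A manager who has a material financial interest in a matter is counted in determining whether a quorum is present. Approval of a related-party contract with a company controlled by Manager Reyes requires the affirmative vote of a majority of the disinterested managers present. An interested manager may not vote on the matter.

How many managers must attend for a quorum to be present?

A majority of 18 is 10.

10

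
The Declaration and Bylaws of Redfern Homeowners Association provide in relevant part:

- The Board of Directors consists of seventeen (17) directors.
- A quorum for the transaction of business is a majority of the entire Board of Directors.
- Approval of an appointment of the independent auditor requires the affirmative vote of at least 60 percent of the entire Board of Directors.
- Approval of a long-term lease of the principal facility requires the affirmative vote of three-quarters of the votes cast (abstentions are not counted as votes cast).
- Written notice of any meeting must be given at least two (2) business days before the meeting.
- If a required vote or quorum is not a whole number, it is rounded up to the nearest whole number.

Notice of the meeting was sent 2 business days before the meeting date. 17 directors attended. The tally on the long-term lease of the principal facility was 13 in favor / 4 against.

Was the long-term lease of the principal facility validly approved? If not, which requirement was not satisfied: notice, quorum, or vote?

Notice: 2 business days given; 2 required (2 ≥ 2). Satisfied.
Quorum: 17 present; quorum is 9. Satisfied.
Vote: the long-term lease of the principal facility requires three-fourths of the votes cast (17). 3/4 of 17 = 12.75, rounded up to 13, so 13 affirmative votes are needed; 13 voted in favor. Satisfied.

Valid — all requirements satisfied.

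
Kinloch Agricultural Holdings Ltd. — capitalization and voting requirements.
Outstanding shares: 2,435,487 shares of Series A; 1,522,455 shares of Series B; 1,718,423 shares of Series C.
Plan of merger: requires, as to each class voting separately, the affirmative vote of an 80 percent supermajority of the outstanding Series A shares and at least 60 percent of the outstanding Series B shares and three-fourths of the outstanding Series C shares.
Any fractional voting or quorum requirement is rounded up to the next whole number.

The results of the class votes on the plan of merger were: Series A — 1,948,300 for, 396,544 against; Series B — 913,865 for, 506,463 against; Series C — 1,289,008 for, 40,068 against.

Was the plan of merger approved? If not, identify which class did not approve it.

Series A: 4/5 of 2435487 = 1948389.60, rounded up to 1948390; 1,948,390 required, 1,948,300 in favor — not approved.
Series B: 3/5 of 1522455 = 913473; 913,473 required, 913,865 in favor — approved.
Series C: 3/4 of 1718423 = 1288817.25, rounded up to 1288818; 1,288,818 required, 1,289,008 in favor — approved.

Not approved — the Series A shares did not give the required vote.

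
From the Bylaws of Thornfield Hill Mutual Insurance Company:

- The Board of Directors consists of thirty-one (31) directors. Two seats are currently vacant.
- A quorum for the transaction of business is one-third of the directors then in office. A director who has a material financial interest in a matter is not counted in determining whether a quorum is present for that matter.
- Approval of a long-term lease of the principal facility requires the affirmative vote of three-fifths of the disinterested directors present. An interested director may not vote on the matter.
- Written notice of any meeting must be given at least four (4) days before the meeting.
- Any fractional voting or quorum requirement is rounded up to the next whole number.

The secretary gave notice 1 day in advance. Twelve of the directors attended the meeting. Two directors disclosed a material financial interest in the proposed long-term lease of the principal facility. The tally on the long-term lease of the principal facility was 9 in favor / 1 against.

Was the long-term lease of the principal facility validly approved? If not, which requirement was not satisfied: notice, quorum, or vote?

Notice: 1 day given; 4 required (1 < 4). Not satisfied.
Quorum: 12 present, but the 2 interested directors do not count, leaving 10. Quorum is 10. Satisfied.
Vote: the long-term lease of the principal facility requires three-fifths of the disinterested directors present (12 − 2 = 10). 3/5 of 10 = 6, so 6 affirmative votes are needed; 9 voted in favor. Satisfied.

Invalid — notice requirement not satisfied.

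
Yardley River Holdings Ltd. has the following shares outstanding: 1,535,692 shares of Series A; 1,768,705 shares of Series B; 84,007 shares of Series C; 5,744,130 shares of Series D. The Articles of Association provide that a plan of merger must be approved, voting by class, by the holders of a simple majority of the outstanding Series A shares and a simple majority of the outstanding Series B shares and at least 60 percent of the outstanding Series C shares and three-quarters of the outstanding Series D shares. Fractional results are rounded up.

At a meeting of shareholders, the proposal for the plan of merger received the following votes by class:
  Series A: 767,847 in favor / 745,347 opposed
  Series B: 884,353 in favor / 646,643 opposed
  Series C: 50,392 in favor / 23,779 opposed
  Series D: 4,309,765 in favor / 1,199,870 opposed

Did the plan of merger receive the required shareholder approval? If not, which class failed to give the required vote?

Not approved — the Series C shares did not give the required vote.

Series A: a majority of 1535692 is 767847; 767,847 required, 767,847 in favor — approved.
Series B: a majority of 1768705 is 884353; 884,353 required, 884,353 in favor — approved.
Series C: 3/5 of 84007 = 50404.20, rounded up to 50405; 50,405 required, 50,392 in favor — not approved.
Series D: 3/4 of 5744130 = 4308097.50, rounded up to 4308098; 4,308,098 required, 4,309,765 in favor — approved.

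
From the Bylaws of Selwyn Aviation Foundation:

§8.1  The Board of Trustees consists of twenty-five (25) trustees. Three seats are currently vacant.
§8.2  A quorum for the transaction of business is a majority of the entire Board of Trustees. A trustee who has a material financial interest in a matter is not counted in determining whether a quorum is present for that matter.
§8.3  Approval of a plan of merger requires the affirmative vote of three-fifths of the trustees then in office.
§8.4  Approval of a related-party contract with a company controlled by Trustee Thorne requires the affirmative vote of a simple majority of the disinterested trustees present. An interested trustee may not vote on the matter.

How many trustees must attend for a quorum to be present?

A majority of 25 is 13.

13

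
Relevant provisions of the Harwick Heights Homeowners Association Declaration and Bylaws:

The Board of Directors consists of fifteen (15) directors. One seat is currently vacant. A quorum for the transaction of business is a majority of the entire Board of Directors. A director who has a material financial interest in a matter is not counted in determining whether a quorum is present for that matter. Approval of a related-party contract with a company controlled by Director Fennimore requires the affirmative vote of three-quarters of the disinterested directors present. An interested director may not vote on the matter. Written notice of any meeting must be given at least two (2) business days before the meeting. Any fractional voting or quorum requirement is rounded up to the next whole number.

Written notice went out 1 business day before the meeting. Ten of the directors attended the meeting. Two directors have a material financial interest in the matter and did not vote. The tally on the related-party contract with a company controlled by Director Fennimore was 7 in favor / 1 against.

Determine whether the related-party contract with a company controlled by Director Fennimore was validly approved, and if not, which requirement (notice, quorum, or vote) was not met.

Notice: 1 business day given; 2 required (1 < 2). Not satisfied.
Quorum: 10 present, but the 2 interested directors do not count, leaving 8. Quorum is 8. Satisfied.
Vote: the related-party contract with a company controlled by Director Fennimore requires three-fourths of the disinterested directors present (10 − 2 = 8). 3/4 of 8 = 6, so 6 affirmative votes are needed; 7 voted in favor. Satisfied.

Invalid — notice requirement not satisfied.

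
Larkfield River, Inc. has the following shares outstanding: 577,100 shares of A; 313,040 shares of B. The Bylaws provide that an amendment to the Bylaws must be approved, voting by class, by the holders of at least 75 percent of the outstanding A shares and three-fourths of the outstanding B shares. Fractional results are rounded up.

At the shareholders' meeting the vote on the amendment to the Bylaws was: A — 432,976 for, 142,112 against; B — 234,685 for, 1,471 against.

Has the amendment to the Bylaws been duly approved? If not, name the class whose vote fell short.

A: 3/4 of 577100 = 432825; 432,825 required, 432,976 in favor — approved.
B: 3/4 of 313040 = 234780; 234,780 required, 234,685 in favor — not approved.

Not approved — the B shares did not give the required vote.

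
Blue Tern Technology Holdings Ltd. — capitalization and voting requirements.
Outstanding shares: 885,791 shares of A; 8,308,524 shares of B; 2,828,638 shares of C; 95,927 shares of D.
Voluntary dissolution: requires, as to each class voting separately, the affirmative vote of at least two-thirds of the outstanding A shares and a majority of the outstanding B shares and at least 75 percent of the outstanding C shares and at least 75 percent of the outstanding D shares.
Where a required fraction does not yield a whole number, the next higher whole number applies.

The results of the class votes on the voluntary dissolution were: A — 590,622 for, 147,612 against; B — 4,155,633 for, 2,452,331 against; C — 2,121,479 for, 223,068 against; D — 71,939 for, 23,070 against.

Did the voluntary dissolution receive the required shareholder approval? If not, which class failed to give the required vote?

Not approved — the D shares did not give the required vote.

A: 2/3 of 885791 = 590527.33, rounded up to 590528; 590,528 required, 590,622 in favor — approved.
B: a majority of 8308524 is 4154263; 4,154,263 required, 4,155,633 in favor — approved.
C: 3/4 of 2828638 = 2121478.50, rounded up to 2121479; 2,121,479 required, 2,121,479 in favor — approved.
D: 3/4 of 95927 = 71945.25, rounded up to 71946; 71,946 required, 71,939 in favor — not approved.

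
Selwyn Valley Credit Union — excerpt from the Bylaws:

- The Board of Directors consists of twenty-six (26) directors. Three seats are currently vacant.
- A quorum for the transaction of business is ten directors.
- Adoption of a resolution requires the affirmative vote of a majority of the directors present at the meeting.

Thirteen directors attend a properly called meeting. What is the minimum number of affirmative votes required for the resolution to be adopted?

The resolution requires a majority of the directors present (13).
A majority of 13 is 7.

7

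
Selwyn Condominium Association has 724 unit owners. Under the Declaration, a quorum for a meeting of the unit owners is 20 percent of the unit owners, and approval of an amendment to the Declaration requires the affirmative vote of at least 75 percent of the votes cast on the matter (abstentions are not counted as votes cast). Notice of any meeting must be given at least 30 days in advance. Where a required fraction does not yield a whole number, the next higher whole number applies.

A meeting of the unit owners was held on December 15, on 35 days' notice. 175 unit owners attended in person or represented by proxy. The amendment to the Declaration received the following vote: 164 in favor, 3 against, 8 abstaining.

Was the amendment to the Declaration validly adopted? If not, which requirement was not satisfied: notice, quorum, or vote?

Notice: 35 days given; 30 required. Satisfied.
Quorum: 20% of 724 = 144.80, rounded up to 145; 175 present. Satisfied.
Vote: requires three-fourths of the votes cast (175 − 8 abstaining = 167); 3/4 of 167 = 125.25, rounded up to 126, so 126 needed; 164 in favor. Satisfied.

Valid — all requirements satisfied.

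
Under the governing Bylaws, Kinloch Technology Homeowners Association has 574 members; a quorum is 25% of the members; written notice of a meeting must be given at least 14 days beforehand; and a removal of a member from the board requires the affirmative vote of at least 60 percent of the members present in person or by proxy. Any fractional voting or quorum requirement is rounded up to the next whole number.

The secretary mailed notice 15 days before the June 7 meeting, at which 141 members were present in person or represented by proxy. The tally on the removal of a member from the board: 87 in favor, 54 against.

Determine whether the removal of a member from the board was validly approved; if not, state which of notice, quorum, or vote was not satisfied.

Invalid — quorum requirement not satisfied.

Notice: 15 days given; 14 required. Satisfied.
Quorum: 25% of 574 = 143.50, rounded up to 144; 141 present. Not satisfied.
Vote: requires three-fifths of those present (141); 3/5 of 141 = 84.60, rounded up to 85, so 85 needed; 87 in favor. Satisfied.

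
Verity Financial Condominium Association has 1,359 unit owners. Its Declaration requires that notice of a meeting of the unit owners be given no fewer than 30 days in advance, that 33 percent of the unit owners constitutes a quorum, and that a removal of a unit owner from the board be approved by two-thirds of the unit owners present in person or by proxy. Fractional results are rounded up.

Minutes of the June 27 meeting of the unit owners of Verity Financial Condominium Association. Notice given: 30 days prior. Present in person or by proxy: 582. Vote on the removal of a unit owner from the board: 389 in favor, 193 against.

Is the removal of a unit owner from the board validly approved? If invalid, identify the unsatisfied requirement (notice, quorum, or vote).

Notice: 30 days given; 30 required. Satisfied.
Quorum: 33% of 1,359 = 448.47, rounded up to 449; 582 present. Satisfied.
Vote: requires two-thirds of those present (582); 2/3 of 582 = 388, so 388 needed; 389 in favor. Satisfied.

Valid — all requirements satisfied.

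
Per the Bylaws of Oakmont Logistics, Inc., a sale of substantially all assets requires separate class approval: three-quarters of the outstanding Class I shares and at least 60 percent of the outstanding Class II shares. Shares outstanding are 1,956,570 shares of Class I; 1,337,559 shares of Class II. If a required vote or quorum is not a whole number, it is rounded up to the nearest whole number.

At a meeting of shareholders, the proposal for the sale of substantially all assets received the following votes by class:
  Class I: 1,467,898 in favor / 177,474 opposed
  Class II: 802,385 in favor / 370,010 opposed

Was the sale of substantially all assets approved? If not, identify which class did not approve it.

Not approved — the Class II shares did not give the required vote.

Class I: 3/4 of 1956570 = 1467427.50, rounded up to 1467428; 1,467,428 required, 1,467,898 in favor — approved.
Class II: 3/5 of 1337559 = 802535.40, rounded up to 802536; 802,536 required, 802,385 in favor — not approved.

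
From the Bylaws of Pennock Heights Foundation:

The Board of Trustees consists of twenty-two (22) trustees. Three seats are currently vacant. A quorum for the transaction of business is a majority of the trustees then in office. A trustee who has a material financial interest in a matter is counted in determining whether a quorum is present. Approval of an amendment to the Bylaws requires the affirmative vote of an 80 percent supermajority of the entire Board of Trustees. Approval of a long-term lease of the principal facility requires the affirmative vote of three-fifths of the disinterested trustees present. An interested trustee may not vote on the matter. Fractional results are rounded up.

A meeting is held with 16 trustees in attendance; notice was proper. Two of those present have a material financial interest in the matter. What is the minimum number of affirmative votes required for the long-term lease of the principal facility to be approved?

The long-term lease of the principal facility requires three-fifths of the disinterested trustees present (16 − 2 = 14).
3/5 of 14 = 8.40, rounded up to 9.

9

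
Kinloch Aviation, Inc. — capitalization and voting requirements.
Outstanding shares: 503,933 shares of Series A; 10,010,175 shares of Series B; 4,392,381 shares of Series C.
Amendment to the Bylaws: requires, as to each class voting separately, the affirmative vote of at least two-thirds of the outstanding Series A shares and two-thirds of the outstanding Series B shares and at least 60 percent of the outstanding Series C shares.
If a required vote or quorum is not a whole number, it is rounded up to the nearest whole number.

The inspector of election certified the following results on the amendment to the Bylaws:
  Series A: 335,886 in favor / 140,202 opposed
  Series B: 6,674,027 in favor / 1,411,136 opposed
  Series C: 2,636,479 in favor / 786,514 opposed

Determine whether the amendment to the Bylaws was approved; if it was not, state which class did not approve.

Series A: 2/3 of 503933 = 335955.33, rounded up to 335956; 335,956 required, 335,886 in favor — not approved.
Series B: 2/3 of 10010175 = 6673450; 6,673,450 required, 6,674,027 in favor — approved.
Series C: 3/5 of 4392381 = 2635428.60, rounded up to 2635429; 2,635,429 required, 2,636,479 in favor — approved.

Not approved — the Series A shares did not give the required vote.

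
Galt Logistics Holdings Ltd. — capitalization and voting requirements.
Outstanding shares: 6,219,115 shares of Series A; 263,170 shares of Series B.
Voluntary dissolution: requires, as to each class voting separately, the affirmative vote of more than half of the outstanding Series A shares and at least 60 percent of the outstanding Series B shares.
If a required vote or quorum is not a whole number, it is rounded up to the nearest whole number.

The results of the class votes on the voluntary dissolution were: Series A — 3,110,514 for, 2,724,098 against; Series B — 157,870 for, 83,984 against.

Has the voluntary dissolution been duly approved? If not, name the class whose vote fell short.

Series A: a majority of 6219115 is 3109558; 3,109,558 required, 3,110,514 in favor — approved.
Series B: 3/5 of 263170 = 157902; 157,902 required, 157,870 in favor — not approved.

Not approved — the Series B shares did not give the required vote.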